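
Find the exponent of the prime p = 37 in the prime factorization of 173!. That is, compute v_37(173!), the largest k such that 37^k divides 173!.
v_37(173!) = 4

Legendre's formula: v_p(n!) = Σ_{k ≥ 1} ⌊n / p^k⌋. For p = 37, n = 173, the terms are:
  ⌊173/37^1⌋ = ⌊173/37⌋ = 4
(the next term ⌊173/37^2⌋ = 0, terminating the sum). Summing: v_37(173!) = 4 = 4.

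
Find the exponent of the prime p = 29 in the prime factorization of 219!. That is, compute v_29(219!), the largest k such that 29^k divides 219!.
v_29(219!) = 7

Legendre's formula: v_p(n!) = Σ_{k ≥ 1} ⌊n / p^k⌋. For p = 29, n = 219, the terms are:
  ⌊219/29^1⌋ = ⌊219/29⌋ = 7
(the next term ⌊219/29^2⌋ = 0, terminating the sum). Summing: v_29(219!) = 7 = 7.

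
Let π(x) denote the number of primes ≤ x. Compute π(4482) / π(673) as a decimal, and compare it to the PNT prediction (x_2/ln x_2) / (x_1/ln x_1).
π(4482)/π(673) = 608/122 ≈ 4.9836;  PNT prediction ≈ 5.1579.

π(673) = 122 and π(4482) = 608, so π(4482)/π(673) ≈ 4.9836. The PNT-predicted ratio is (4482/ln(4482)) / (673/ln(673)) ≈ 5.1579. The two agree to within a few percent, as expected.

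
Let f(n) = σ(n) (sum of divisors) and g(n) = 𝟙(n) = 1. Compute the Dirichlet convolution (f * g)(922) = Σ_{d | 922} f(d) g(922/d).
(σ * 𝟙)(922) = 1852

Divisors of 922: [1, 2, 461, 922]. For each d | 922:
  d = 1: σ(1) · 𝟙(922/1) = 1 · 1 = 1
  d = 2: σ(2) · 𝟙(922/2) = 3 · 1 = 3
  d = 461: σ(461) · 𝟙(922/461) = 462 · 1 = 462
  d = 922: σ(922) · 𝟙(922/922) = 1386 · 1 = 1386
Summing: (σ * 𝟙)(922) = 1 + 3 + 462 + 1386 = 1852.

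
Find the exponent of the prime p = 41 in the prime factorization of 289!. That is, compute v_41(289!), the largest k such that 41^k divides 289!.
v_41(289!) = 7

Legendre's formula: v_p(n!) = Σ_{k ≥ 1} ⌊n / p^k⌋. For p = 41, n = 289, the terms are:
  ⌊289/41^1⌋ = ⌊289/41⌋ = 7
(the next term ⌊289/41^2⌋ = 0, terminating the sum). Summing: v_41(289!) = 7 = 7.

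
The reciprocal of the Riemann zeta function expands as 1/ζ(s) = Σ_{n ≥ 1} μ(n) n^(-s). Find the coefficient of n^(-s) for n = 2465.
μ(2465) = -1

Factor n = 2465 = 5 · 17 · 29. μ(n) = 0 if any exponent ≥ 2 (not squarefree); otherwise μ(n) = (−1)^{ω(n)} where ω(n) is the number of distinct prime factors. Applying: μ(2465) = -1.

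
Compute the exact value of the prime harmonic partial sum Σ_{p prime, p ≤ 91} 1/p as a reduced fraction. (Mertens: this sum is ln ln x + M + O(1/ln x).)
Σ 1/p = 42605658161771733665696611824842057/23768741896345550770650537601358310

π(91) = 24, so the primes ≤ 91 are [2, 3, 5, 7, 11, 13, 17, 19, 23, 29, 31, 37, 41, 43, 47, 53, 59, 61, 67, 71, 73, 79, 83, 89]. Summing 1/p over these primes: 42605658161771733665696611824842057/23768741896345550770650537601358310 ≈ 1.7925. Mertens estimate ln ln(91) + 0.2615 ≈ 1.7680.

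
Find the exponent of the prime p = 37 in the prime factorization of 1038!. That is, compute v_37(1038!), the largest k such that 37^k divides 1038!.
v_37(1038!) = 28

Legendre's formula: v_p(n!) = Σ_{k ≥ 1} ⌊n / p^k⌋. For p = 37, n = 1038, the terms are:
  ⌊1038/37^1⌋ = ⌊1038/37⌋ = 28
(the next term ⌊1038/37^2⌋ = 0, terminating the sum). Summing: v_37(1038!) = 28 = 28.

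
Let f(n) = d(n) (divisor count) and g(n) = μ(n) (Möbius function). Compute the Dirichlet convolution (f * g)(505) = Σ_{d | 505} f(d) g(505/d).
(d * μ)(505) = 1

Divisors of 505: [1, 5, 101, 505]. For each d | 505:
  d = 1: d(1) · μ(505/1) = 1 · 1 = 1
  d = 5: d(5) · μ(505/5) = 2 · -1 = -2
  d = 101: d(101) · μ(505/101) = 2 · -1 = -2
  d = 505: d(505) · μ(505/505) = 4 · 1 = 4
Summing: (d * μ)(505) = 1 + -2 + -2 + 4 = 1.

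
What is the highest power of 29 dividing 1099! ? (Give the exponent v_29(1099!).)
v_29(1099!) = 38

Legendre's formula: v_p(n!) = Σ_{k ≥ 1} ⌊n / p^k⌋. For p = 29, n = 1099, the terms are:
  ⌊1099/29^1⌋ = ⌊1099/29⌋ = 37
  ⌊1099/29^2⌋ = ⌊1099/841⌋ = 1
(the next term ⌊1099/29^3⌋ = 0, terminating the sum). Summing: v_29(1099!) = 37 + 1 = 38.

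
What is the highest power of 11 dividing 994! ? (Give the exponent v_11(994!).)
v_11(994!) = 98

Legendre's formula: v_p(n!) = Σ_{k ≥ 1} ⌊n / p^k⌋. For p = 11, n = 994, the terms are:
  ⌊994/11^1⌋ = ⌊994/11⌋ = 90
  ⌊994/11^2⌋ = ⌊994/121⌋ = 8
(the next term ⌊994/11^3⌋ = 0, terminating the sum). Summing: v_11(994!) = 90 + 8 = 98.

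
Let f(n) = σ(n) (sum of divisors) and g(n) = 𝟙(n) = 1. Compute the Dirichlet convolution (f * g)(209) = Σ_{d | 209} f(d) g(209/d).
(σ * 𝟙)(209) = 273

Divisors of 209: [1, 11, 19, 209]. For each d | 209:
  d = 1: σ(1) · 𝟙(209/1) = 1 · 1 = 1
  d = 11: σ(11) · 𝟙(209/11) = 12 · 1 = 12
  d = 19: σ(19) · 𝟙(209/19) = 20 · 1 = 20
  d = 209: σ(209) · 𝟙(209/209) = 240 · 1 = 240
Summing: (σ * 𝟙)(209) = 1 + 12 + 20 + 240 = 273.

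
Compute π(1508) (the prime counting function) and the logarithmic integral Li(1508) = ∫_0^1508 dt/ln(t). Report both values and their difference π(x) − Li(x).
π(1508) = 239;  Li(1508) ≈ 248.91;  π(x) − Li(x) ≈ -9.91.

Direct count of primes ≤ 1508 gives π(1508) = 239. Numerical evaluation of the logarithmic integral gives Li(1508) ≈ 248.91. The difference π(x) − Li(x) ≈ -9.91 is typically negative for small/moderate x (Li(x) overestimates), though Littlewood's theorem shows this sign changes infinitely often.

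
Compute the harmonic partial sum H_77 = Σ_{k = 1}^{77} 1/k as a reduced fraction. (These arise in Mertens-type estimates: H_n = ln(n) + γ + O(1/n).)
H_77 = 61303359776139104182852056677903/12441066073952429195098876987200

Direct summation: H_77 = 1 + 1/2 + ... + 1/77. The least common denominator is lcm(1, ..., 77) = 410555180440430163438262940577600; over this denominator the numerator is 410555180440430163438262940577600 + 205277590220215081719131470288800 + 136851726813476721146087646859200 + 102638795110107540859565735144400 + 82111036088086032687652588115520 + 68425863406738360573043823429600 + 58650740062918594776894705796800 + 51319397555053770429782867572200 + 45617242271158907048695882286400 + 41055518044043016343826294057760 + 37323198221857287585296630961600 + 34212931703369180286521911714800 + 31581167726186935649097149275200 + 29325370031459297388447352898400 + 27370345362695344229217529371840 + 25659698777526885214891433786100 + 24150304731790009614015467092800 + 22808621135579453524347941143200 + 21608167391601587549382260030400 + 20527759022021508171913147028880 + 19550246687639531592298235265600 + 18661599110928643792648315480800 + 17850225236540441888620127851200 + 17106465851684590143260955857400 + 16422207217617206537530517623104 + 15790583863093467824548574637600 + 15205747423719635682898627428800 + 14662685015729648694223676449200 + 14157075187601040118560791054400 + 13685172681347672114608764685920 + 13243715498078392368976223889600 + 12829849388763442607445716893050 + 12441066073952429195098876987200 + 12075152365895004807007733546400 + 11730148012583718955378941159360 + 11404310567789726762173970571600 + 11096085957849463876709809204800 + 10804083695800793774691130015200 + 10527055908728978549699049758400 + 10263879511010754085956573514440 + 10013540986351955205811291233600 + 9775123343819765796149117632800 + 9547794893963492172982859083200 + 9330799555464321896324157740400 + 9123448454231781409739176457280 + 8925112618270220944310063925600 + 8735216605115535392303466820800 + 8553232925842295071630477928700 + 8378677151845513539556386542400 + 8211103608808603268765258811552 + 8050101577263336538005155697600 + 7895291931546733912274287318800 + 7746324159253399310155904539200 + 7602873711859817841449313714400 + 7464639644371457517059326192320 + 7331342507864824347111838224600 + 7202722463867195849794086676800 + 7078537593800520059280395527200 + 6958562380346273956580727806400 + 6842586340673836057304382342960 + 6730412794105412515381359681600 + 6621857749039196184488111944800 + 6516748895879843864099411755200 + 6414924694381721303722858446525 + 6316233545237387129819429855040 + 6220533036976214597549438493600 + 6127689260304927812511387172800 + 6037576182947502403503866773200 + 5950075078846813962873375950400 + 5865074006291859477689470579680 + 5782467330146903710398069585600 + 5702155283894863381086985285800 + 5624043567677125526551547131200 + 5548042978924731938354904602400 + 5474069072539068845843505874368 + 5402041847900396887345565007600 + 5331885460265326797899518708800 = 2023010872612590438034117870370799, so H_77 = 2023010872612590438034117870370799/410555180440430163438262940577600; reducing by gcd(2023010872612590438034117870370799, 410555180440430163438262940577600) = 33 gives 61303359776139104182852056677903/12441066073952429195098876987200 ≈ 4.92750. (The PNT-adjacent estimate ln(77) + γ ≈ 4.92102 matches within O(1/n).)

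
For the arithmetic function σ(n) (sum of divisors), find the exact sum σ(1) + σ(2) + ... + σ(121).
Σ_{n ≤ 121} σ(n) = 12106

Compute σ(n) for each 1 ≤ n ≤ 121: σ(1) = 1, σ(2) = 3, σ(3) = 4, σ(4) = 7, σ(5) = 6, σ(6) = 12, σ(7) = 8, σ(8) = 15, σ(9) = 13, σ(10) = 18, σ(11) = 12, σ(12) = 28, σ(13) = 14, σ(14) = 24, σ(15) = 24, σ(16) = 31, σ(17) = 18, σ(18) = 39, σ(19) = 20, σ(20) = 42, σ(21) = 32, σ(22) = 36, σ(23) = 24, σ(24) = 60, σ(25) = 31, σ(26) = 42, σ(27) = 40, σ(28) = 56, σ(29) = 30, σ(30) = 72, σ(31) = 32, σ(32) = 63, σ(33) = 48, σ(34) = 54, σ(35) = 48, σ(36) = 91, σ(37) = 38, σ(38) = 60, σ(39) = 56, σ(40) = 90, σ(41) = 42, σ(42) = 96, σ(43) = 44, σ(44) = 84, σ(45) = 78, σ(46) = 72, σ(47) = 48, σ(48) = 124, σ(49) = 57, σ(50) = 93, σ(51) = 72, σ(52) = 98, σ(53) = 54, σ(54) = 120, σ(55) = 72, σ(56) = 120, σ(57) = 80, σ(58) = 90, σ(59) = 60, σ(60) = 168, σ(61) = 62, σ(62) = 96, σ(63) = 104, σ(64) = 127, σ(65) = 84, σ(66) = 144, σ(67) = 68, σ(68) = 126, σ(69) = 96, σ(70) = 144, σ(71) = 72, σ(72) = 195, σ(73) = 74, σ(74) = 114, σ(75) = 124, σ(76) = 140, σ(77) = 96, σ(78) = 168, σ(79) = 80, σ(80) = 186, σ(81) = 121, σ(82) = 126, σ(83) = 84, σ(84) = 224, σ(85) = 108, σ(86) = 132, σ(87) = 120, σ(88) = 180, σ(89) = 90, σ(90) = 234, σ(91) = 112, σ(92) = 168, σ(93) = 128, σ(94) = 144, σ(95) = 120, σ(96) = 252, σ(97) = 98, σ(98) = 171, σ(99) = 156, σ(100) = 217, σ(101) = 102, σ(102) = 216, σ(103) = 104, σ(104) = 210, σ(105) = 192, σ(106) = 162, σ(107) = 108, σ(108) = 280, σ(109) = 110, σ(110) = 216, σ(111) = 152, σ(112) = 248, σ(113) = 114, σ(114) = 240, σ(115) = 144, σ(116) = 210, σ(117) = 182, σ(118) = 180, σ(119) = 144, σ(120) = 360, σ(121) = 133. Summing all 121 values: 12106. (Average order: Σ_{n ≤ x} σ(n) ~ (π²/12) x². For x = 121, (π²/12)·121² ≈ 12041.74.)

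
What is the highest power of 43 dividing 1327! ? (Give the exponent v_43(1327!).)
v_43(1327!) = 30

Legendre's formula: v_p(n!) = Σ_{k ≥ 1} ⌊n / p^k⌋. For p = 43, n = 1327, the terms are:
  ⌊1327/43^1⌋ = ⌊1327/43⌋ = 30
(the next term ⌊1327/43^2⌋ = 0, terminating the sum). Summing: v_43(1327!) = 30 = 30.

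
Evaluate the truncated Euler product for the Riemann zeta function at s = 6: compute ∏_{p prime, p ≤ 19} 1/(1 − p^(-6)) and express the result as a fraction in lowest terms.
∏ = 99475806666511821483705625/97780003061374251090837504

The primes p ≤ 19 are [2, 3, 5, 7, 11, 13, 17, 19]. For each prime, (1 − 1/p^6)^(-1) = p^6 / (p^6 − 1). The product is (1 − 1/2^6)^(-1), (1 − 1/3^6)^(-1), (1 − 1/5^6)^(-1), (1 − 1/7^6)^(-1), (1 − 1/11^6)^(-1), (1 − 1/13^6)^(-1), (1 − 1/17^6)^(-1), (1 − 1/19^6)^(-1) = ∏ p^6 / (p^6 − 1) = 99475806666511821483705625/97780003061374251090837504.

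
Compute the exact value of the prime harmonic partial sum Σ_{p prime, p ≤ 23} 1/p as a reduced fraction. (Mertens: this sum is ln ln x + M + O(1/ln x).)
Σ 1/p = 334406399/223092870

π(23) = 9, so the primes ≤ 23 are [2, 3, 5, 7, 11, 13, 17, 19, 23]. Summing 1/p over these primes: 334406399/223092870 ≈ 1.4990. Mertens estimate ln ln(23) + 0.2615 ≈ 1.4043.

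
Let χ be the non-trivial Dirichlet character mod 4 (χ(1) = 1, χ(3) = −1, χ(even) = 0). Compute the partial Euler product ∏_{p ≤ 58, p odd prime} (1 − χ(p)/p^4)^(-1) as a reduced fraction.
∏ = 257364431333305770108011762895409938991497014556861335561/260241495905762991772533773778373936417391479107040051200

The odd primes p ≤ 58 are [3, 5, 7, 11, 13, 17, 19, 23, 29, 31, 37, 41, 43, 47, 53]. For each, χ(p) = 1 if p ≡ 1 mod 4, χ(p) = −1 if p ≡ 3 mod 4. Taking (1 − χ(p)/p^4)^(-1) = p^4/(p^4 − χ(p)): (1 − (-1)/3^4)^(-1) · (1 − (1)/5^4)^(-1) · (1 − (-1)/7^4)^(-1) · (1 − (-1)/11^4)^(-1) · (1 − (1)/13^4)^(-1) · (1 − (1)/17^4)^(-1) · (1 − (-1)/19^4)^(-1) · (1 − (-1)/23^4)^(-1) · (1 − (1)/29^4)^(-1) · (1 − (-1)/31^4)^(-1) · (1 − (1)/37^4)^(-1) · (1 − (1)/41^4)^(-1) · (1 − (-1)/43^4)^(-1) · (1 − (-1)/47^4)^(-1) · (1 − (1)/53^4)^(-1) = 257364431333305770108011762895409938991497014556861335561/260241495905762991772533773778373936417391479107040051200.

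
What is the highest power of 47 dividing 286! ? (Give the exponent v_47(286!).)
v_47(286!) = 6

Legendre's formula: v_p(n!) = Σ_{k ≥ 1} ⌊n / p^k⌋. For p = 47, n = 286, the terms are:
  ⌊286/47^1⌋ = ⌊286/47⌋ = 6
(the next term ⌊286/47^2⌋ = 0, terminating the sum). Summing: v_47(286!) = 6 = 6.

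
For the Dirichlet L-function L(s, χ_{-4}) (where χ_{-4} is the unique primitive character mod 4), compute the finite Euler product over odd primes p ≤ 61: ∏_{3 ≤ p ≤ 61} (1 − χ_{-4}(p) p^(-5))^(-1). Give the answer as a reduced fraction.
∏ = 478212334295798677259125227573990358291095208018494528428976877948999059062284551009530475199/480056794509206891424767146601704797711651986953735424570384919662551238689346859653136384000

The odd primes p ≤ 61 are [3, 5, 7, 11, 13, 17, 19, 23, 29, 31, 37, 41, 43, 47, 53, 59, 61]. For each, χ(p) = 1 if p ≡ 1 mod 4, χ(p) = −1 if p ≡ 3 mod 4. Taking (1 − χ(p)/p^5)^(-1) = p^5/(p^5 − χ(p)): (1 − (-1)/3^5)^(-1) · (1 − (1)/5^5)^(-1) · (1 − (-1)/7^5)^(-1) · (1 − (-1)/11^5)^(-1) · (1 − (1)/13^5)^(-1) · (1 − (1)/17^5)^(-1) · (1 − (-1)/19^5)^(-1) · (1 − (-1)/23^5)^(-1) · (1 − (1)/29^5)^(-1) · (1 − (-1)/31^5)^(-1) · (1 − (1)/37^5)^(-1) · (1 − (1)/41^5)^(-1) · (1 − (-1)/43^5)^(-1) · (1 − (-1)/47^5)^(-1) · (1 − (1)/53^5)^(-1) · (1 − (-1)/59^5)^(-1) · (1 − (1)/61^5)^(-1) = 478212334295798677259125227573990358291095208018494528428976877948999059062284551009530475199/480056794509206891424767146601704797711651986953735424570384919662551238689346859653136384000.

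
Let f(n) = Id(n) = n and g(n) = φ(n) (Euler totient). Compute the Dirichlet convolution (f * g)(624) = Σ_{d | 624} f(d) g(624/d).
(Id * φ)(624) = 6000

Divisors of 624: [1, 2, 3, 4, 6, 8, 12, 13, 16, 24, 26, 39, 48, 52, 78, 104, 156, 208, 312, 624]. For each d | 624:
  d = 1: Id(1) · φ(624/1) = 1 · 192 = 192
  d = 2: Id(2) · φ(624/2) = 2 · 96 = 192
  d = 3: Id(3) · φ(624/3) = 3 · 96 = 288
  d = 4: Id(4) · φ(624/4) = 4 · 48 = 192
  d = 6: Id(6) · φ(624/6) = 6 · 48 = 288
  d = 8: Id(8) · φ(624/8) = 8 · 24 = 192
  d = 12: Id(12) · φ(624/12) = 12 · 24 = 288
  d = 13: Id(13) · φ(624/13) = 13 · 16 = 208
  d = 16: Id(16) · φ(624/16) = 16 · 24 = 384
  d = 24: Id(24) · φ(624/24) = 24 · 12 = 288
  d = 26: Id(26) · φ(624/26) = 26 · 8 = 208
  d = 39: Id(39) · φ(624/39) = 39 · 8 = 312
  d = 48: Id(48) · φ(624/48) = 48 · 12 = 576
  d = 52: Id(52) · φ(624/52) = 52 · 4 = 208
  d = 78: Id(78) · φ(624/78) = 78 · 4 = 312
  d = 104: Id(104) · φ(624/104) = 104 · 2 = 208
  d = 156: Id(156) · φ(624/156) = 156 · 2 = 312
  d = 208: Id(208) · φ(624/208) = 208 · 2 = 416
  d = 312: Id(312) · φ(624/312) = 312 · 1 = 312
  d = 624: Id(624) · φ(624/624) = 624 · 1 = 624
Summing: (Id * φ)(624) = 192 + 192 + 288 + 192 + 288 + 192 + 288 + 208 + 384 + 288 + 208 + 312 + 576 + 208 + 312 + 208 + 312 + 416 + 312 + 624 = 6000.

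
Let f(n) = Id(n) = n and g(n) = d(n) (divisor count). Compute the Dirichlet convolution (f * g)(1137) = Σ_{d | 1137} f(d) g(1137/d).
(Id * d)(1137) = 1905

Divisors of 1137: [1, 3, 379, 1137]. For each d | 1137:
  d = 1: Id(1) · d(1137/1) = 1 · 4 = 4
  d = 3: Id(3) · d(1137/3) = 3 · 2 = 6
  d = 379: Id(379) · d(1137/379) = 379 · 2 = 758
  d = 1137: Id(1137) · d(1137/1137) = 1137 · 1 = 1137
Summing: (Id * d)(1137) = 4 + 6 + 758 + 1137 = 1905.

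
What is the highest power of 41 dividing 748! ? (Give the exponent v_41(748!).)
v_41(748!) = 18

Legendre's formula: v_p(n!) = Σ_{k ≥ 1} ⌊n / p^k⌋. For p = 41, n = 748, the terms are:
  ⌊748/41^1⌋ = ⌊748/41⌋ = 18
(the next term ⌊748/41^2⌋ = 0, terminating the sum). Summing: v_41(748!) = 18 = 18.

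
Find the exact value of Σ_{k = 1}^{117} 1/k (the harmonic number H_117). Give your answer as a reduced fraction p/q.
H_117 = 92871598140184128096692969865041386290666258684529/17379782769567790172972927968296006432665936992320

Direct summation: H_117 = 1 + 1/2 + ... + 1/117. The least common denominator is lcm(1, ..., 117) = 955888052326228459513511038256280353796626534577600; over this denominator the numerator is 955888052326228459513511038256280353796626534577600 + 477944026163114229756755519128140176898313267288800 + 318629350775409486504503679418760117932208844859200 + 238972013081557114878377759564070088449156633644400 + 191177610465245691902702207651256070759325306915520 + 159314675387704743252251839709380058966104422429600 + 136555436046604065644787291179468621970946647796800 + 119486006540778557439188879782035044224578316822200 + 106209783591803162168167893139586705977402948286400 + 95588805232622845951351103825628035379662653457760 + 86898913847838950864864639841480032163329684961600 + 79657337693852371626125919854690029483052211214800 + 73529850178940650731808541404329257984355887275200 + 68277718023302032822393645589734310985473323898400 + 63725870155081897300900735883752023586441768971840 + 59743003270389278719594439891017522112289158411100 + 56228708960366379971383002250369432576272149092800 + 53104891795901581084083946569793352988701474143200 + 50309897490854129448079528329277913357717186030400 + 47794402616311422975675551912814017689831326728880 + 45518478682201355214929097059822873990315549265600 + 43449456923919475432432319920740016081664842480800 + 41560350101140367804935262532881754512896805851200 + 39828668846926185813062959927345014741526105607400 + 38235522093049138380540441530251214151865061383104 + 36764925089470325365904270702164628992177943637600 + 35403261197267720722722631046528901992467649428800 + 34138859011651016411196822794867155492736661949200 + 32961656976766498603914173732975184613676777054400 + 31862935077540948650450367941876011793220884485920 + 30835098462136401919790678653428398509568597889600 + 29871501635194639359797219945508761056144579205550 + 28966304615946316954954879947160010721109894987200 + 28114354480183189985691501125184716288136074546400 + 27311087209320813128957458235893724394189329559360 + 26552445897950790542041973284896676494350737071600 + 25834812225033201608473271304223793345854771204800 + 25154948745427064724039764164638956678858593015200 + 24509950059646883577269513801443085994785295758400 + 23897201308155711487837775956407008844915663364440 + 23314342739664108768622220445275130580405525233600 + 22759239341100677607464548529911436995157774632800 + 22229954705261126965430489261773961716200617083200 + 21724728461959737716216159960370008040832421240400 + 21241956718360632433633578627917341195480589657280 + 20780175050570183902467631266440877256448402925600 + 20338043666515499138585341239495326676523968820800 + 19914334423463092906531479963672507370763052803700 + 19507919435229152234969613025638374567278092542400 + 19117761046524569190270220765125607075932530691552 + 18742902986788793323794334083456477525424049697600 + 18382462544735162682952135351082314496088971818800 + 18035623628796763387047378080307176486728802539200 + 17701630598633860361361315523264450996233824714400 + 17379782769567790172972927968296006432665936992320 + 17069429505825508205598411397433577746368330974600 + 16769965830284709816026509443092637785905728676800 + 16480828488383249301957086866487592306838388527200 + 16201492412308956940906966750106446674519093806400 + 15931467538770474325225183970938005896610442242960 + 15670295939774237041205098987807874652403713681600 + 15417549231068200959895339326714199254784298944800 + 15172826227400451738309699019940957996771849755200 + 14935750817597319679898609972754380528072289602775 + 14705970035788130146361708280865851596871177455040 + 14483152307973158477477439973580005360554947493600 + 14266985855615350141992702063526572444725769172800 + 14057177240091594992845750562592358144068037273200 + 13853450033713455934978420844293918170965601950400 + 13655543604660406564478729117946862197094664779680 + 13463212004594767035401563919102540194318683585600 + 13276222948975395271020986642448338247175368535800 + 13094356881181211774157685455565484298583925131200 + 12917406112516600804236635652111896672927385602400 + 12745174031016379460180147176750404717288353794368 + 12577474372713532362019882082319478339429296507600 + 12414130549691278694980662834497147451904240708800 + 12254975029823441788634756900721542997392647879200 + 12099848763623145057133051117168105744261095374400 + 11948600654077855743918887978203504422457831682220 + 11801087065755906907574210348842967330822549809600 + 11657171369832054384311110222637565290202762616800 + 11516723522002752524259169135617835587911163067200 + 11379619670550338803732274264955718497578887316400 + 11245741792073275994276600450073886515254429818560 + 11114977352630563482715244630886980858100308541600 + 10987218992255499534638057910991728204558925684800 + 10862364230979868858108079980185004020416210620200 + 10740315194676724264196753238834610716816028478400 + 10620978359180316216816789313958670597740294828640 + 10504264311277235818829791629189893997765126753600 + 10390087525285091951233815633220438628224201462800 + 10278366154045467306596892884476132836522865963200 + 10169021833257749569292670619747663338261984410400 + 10061979498170825889615905665855582671543437206080 + 9957167211731546453265739981836253685381526401850 + 9854516003363179994984649878930725296872438500800 + 9753959717614576117484806512819187283639046271200 + 9655434871982105651651626649053336907036631662400 + 9558880523262284595135110382562803537966265345776 + 9464238141843846133797138992636439146501252817600 + 9371451493394396661897167041728238762712024848800 + 9280466527439111257412728526760003434918704219200 + 9191231272367581341476067675541157248044485909400 + 9103695736440271042985819411964574798063109853120 + 9017811814398381693523689040153588243364401269600 + 8933533199310546350593561105198881811183425556800 + 8850815299316930180680657761632225498116912357200 + 8769615158956224399206523286754865631161711326400 + 8689891384783895086486463984148003216332968496160 + 8611604075011067202824423768074597781951590401600 + 8534714752912754102799205698716788873184165487300 + 8459186303771933270031071135011330564571916235200 + 8384982915142354908013254721546318892952864338400 + 8312070020228073560987052506576350902579361170240 + 8240414244191624650978543433243796153419194263600 + 8169983353215627859089837933814361998261765252800 = 5107937897710127045318113342577276245986644227649095, so H_117 = 5107937897710127045318113342577276245986644227649095/955888052326228459513511038256280353796626534577600; reducing by gcd(5107937897710127045318113342577276245986644227649095, 955888052326228459513511038256280353796626534577600) = 55 gives 92871598140184128096692969865041386290666258684529/17379782769567790172972927968296006432665936992320 ≈ 5.34366. (The PNT-adjacent estimate ln(117) + γ ≈ 5.33939 matches within O(1/n).)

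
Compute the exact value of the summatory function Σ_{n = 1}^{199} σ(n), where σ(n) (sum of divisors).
Σ_{n ≤ 199} σ(n) = 32579

Compute σ(n) for each 1 ≤ n ≤ 199: σ(1) = 1, σ(2) = 3, σ(3) = 4, σ(4) = 7, σ(5) = 6, σ(6) = 12, σ(7) = 8, σ(8) = 15, σ(9) = 13, σ(10) = 18, σ(11) = 12, σ(12) = 28, σ(13) = 14, σ(14) = 24, σ(15) = 24, σ(16) = 31, σ(17) = 18, σ(18) = 39, σ(19) = 20, σ(20) = 42, σ(21) = 32, σ(22) = 36, σ(23) = 24, σ(24) = 60, σ(25) = 31, σ(26) = 42, σ(27) = 40, σ(28) = 56, σ(29) = 30, σ(30) = 72, σ(31) = 32, σ(32) = 63, σ(33) = 48, σ(34) = 54, σ(35) = 48, σ(36) = 91, σ(37) = 38, σ(38) = 60, σ(39) = 56, σ(40) = 90, σ(41) = 42, σ(42) = 96, σ(43) = 44, σ(44) = 84, σ(45) = 78, σ(46) = 72, σ(47) = 48, σ(48) = 124, σ(49) = 57, σ(50) = 93, σ(51) = 72, σ(52) = 98, σ(53) = 54, σ(54) = 120, σ(55) = 72, σ(56) = 120, σ(57) = 80, σ(58) = 90, σ(59) = 60, σ(60) = 168, σ(61) = 62, σ(62) = 96, σ(63) = 104, σ(64) = 127, σ(65) = 84, σ(66) = 144, σ(67) = 68, σ(68) = 126, σ(69) = 96, σ(70) = 144, σ(71) = 72, σ(72) = 195, σ(73) = 74, σ(74) = 114, σ(75) = 124, σ(76) = 140, σ(77) = 96, σ(78) = 168, σ(79) = 80, σ(80) = 186, σ(81) = 121, σ(82) = 126, σ(83) = 84, σ(84) = 224, σ(85) = 108, σ(86) = 132, σ(87) = 120, σ(88) = 180, σ(89) = 90, σ(90) = 234, σ(91) = 112, σ(92) = 168, σ(93) = 128, σ(94) = 144, σ(95) = 120, σ(96) = 252, σ(97) = 98, σ(98) = 171, σ(99) = 156, σ(100) = 217, σ(101) = 102, σ(102) = 216, σ(103) = 104, σ(104) = 210, σ(105) = 192, σ(106) = 162, σ(107) = 108, σ(108) = 280, σ(109) = 110, σ(110) = 216, σ(111) = 152, σ(112) = 248, σ(113) = 114, σ(114) = 240, σ(115) = 144, σ(116) = 210, σ(117) = 182, σ(118) = 180, σ(119) = 144, σ(120) = 360, σ(121) = 133, σ(122) = 186, σ(123) = 168, σ(124) = 224, σ(125) = 156, σ(126) = 312, σ(127) = 128, σ(128) = 255, σ(129) = 176, σ(130) = 252, σ(131) = 132, σ(132) = 336, σ(133) = 160, σ(134) = 204, σ(135) = 240, σ(136) = 270, σ(137) = 138, σ(138) = 288, σ(139) = 140, σ(140) = 336, σ(141) = 192, σ(142) = 216, σ(143) = 168, σ(144) = 403, σ(145) = 180, σ(146) = 222, σ(147) = 228, σ(148) = 266, σ(149) = 150, σ(150) = 372, σ(151) = 152, σ(152) = 300, σ(153) = 234, σ(154) = 288, σ(155) = 192, σ(156) = 392, σ(157) = 158, σ(158) = 240, σ(159) = 216, σ(160) = 378, σ(161) = 192, σ(162) = 363, σ(163) = 164, σ(164) = 294, σ(165) = 288, σ(166) = 252, σ(167) = 168, σ(168) = 480, σ(169) = 183, σ(170) = 324, σ(171) = 260, σ(172) = 308, σ(173) = 174, σ(174) = 360, σ(175) = 248, σ(176) = 372, σ(177) = 240, σ(178) = 270, σ(179) = 180, σ(180) = 546, σ(181) = 182, σ(182) = 336, σ(183) = 248, σ(184) = 360, σ(185) = 228, σ(186) = 384, σ(187) = 216, σ(188) = 336, σ(189) = 320, σ(190) = 360, σ(191) = 192, σ(192) = 508, σ(193) = 194, σ(194) = 294, σ(195) = 336, σ(196) = 399, σ(197) = 198, σ(198) = 468, σ(199) = 200. Summing all 199 values: 32579. (Average order: Σ_{n ≤ x} σ(n) ~ (π²/12) x². For x = 199, (π²/12)·199² ≈ 32570.52.)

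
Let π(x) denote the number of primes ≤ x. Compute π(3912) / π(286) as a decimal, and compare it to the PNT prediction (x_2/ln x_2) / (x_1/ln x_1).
π(3912)/π(286) = 541/61 ≈ 8.8689;  PNT prediction ≈ 9.3528.

π(286) = 61 and π(3912) = 541, so π(3912)/π(286) ≈ 8.8689. The PNT-predicted ratio is (3912/ln(3912)) / (286/ln(286)) ≈ 9.3528. The two agree to within a few percent, as expected.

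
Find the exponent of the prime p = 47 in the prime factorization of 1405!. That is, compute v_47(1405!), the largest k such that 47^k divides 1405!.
v_47(1405!) = 29

Legendre's formula: v_p(n!) = Σ_{k ≥ 1} ⌊n / p^k⌋. For p = 47, n = 1405, the terms are:
  ⌊1405/47^1⌋ = ⌊1405/47⌋ = 29
(the next term ⌊1405/47^2⌋ = 0, terminating the sum). Summing: v_47(1405!) = 29 = 29.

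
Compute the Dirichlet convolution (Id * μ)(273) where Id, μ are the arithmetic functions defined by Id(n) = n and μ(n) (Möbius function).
(Id * μ)(273) = 144

Divisors of 273: [1, 3, 7, 13, 21, 39, 91, 273]. For each d | 273:
  d = 1: Id(1) · μ(273/1) = 1 · -1 = -1
  d = 3: Id(3) · μ(273/3) = 3 · 1 = 3
  d = 7: Id(7) · μ(273/7) = 7 · 1 = 7
  d = 13: Id(13) · μ(273/13) = 13 · 1 = 13
  d = 21: Id(21) · μ(273/21) = 21 · -1 = -21
  d = 39: Id(39) · μ(273/39) = 39 · -1 = -39
  d = 91: Id(91) · μ(273/91) = 91 · -1 = -91
  d = 273: Id(273) · μ(273/273) = 273 · 1 = 273
Summing: (Id * μ)(273) = -1 + 3 + 7 + 13 + -21 + -39 + -91 + 273 = 144.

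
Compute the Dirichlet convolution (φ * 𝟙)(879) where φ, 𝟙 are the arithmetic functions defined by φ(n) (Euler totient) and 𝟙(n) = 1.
(φ * 𝟙)(879) = 879

Divisors of 879: [1, 3, 293, 879]. For each d | 879:
  d = 1: φ(1) · 𝟙(879/1) = 1 · 1 = 1
  d = 3: φ(3) · 𝟙(879/3) = 2 · 1 = 2
  d = 293: φ(293) · 𝟙(879/293) = 292 · 1 = 292
  d = 879: φ(879) · 𝟙(879/879) = 584 · 1 = 584
Summing: (φ * 𝟙)(879) = 1 + 2 + 292 + 584 = 879.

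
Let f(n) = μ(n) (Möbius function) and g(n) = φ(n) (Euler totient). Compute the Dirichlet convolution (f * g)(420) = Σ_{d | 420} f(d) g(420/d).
(μ * φ)(420) = 15

Divisors of 420: [1, 2, 3, 4, 5, 6, 7, 10, 12, 14, 15, 20, 21, 28, 30, 35, 42, 60, 70, 84, 105, 140, 210, 420]. For each d | 420:
  d = 1: μ(1) · φ(420/1) = 1 · 96 = 96
  d = 2: μ(2) · φ(420/2) = -1 · 48 = -48
  d = 3: μ(3) · φ(420/3) = -1 · 48 = -48
  d = 4: μ(4) · φ(420/4) = 0 · 48 = 0
  d = 5: μ(5) · φ(420/5) = -1 · 24 = -24
  d = 6: μ(6) · φ(420/6) = 1 · 24 = 24
  d = 7: μ(7) · φ(420/7) = -1 · 16 = -16
  d = 10: μ(10) · φ(420/10) = 1 · 12 = 12
  d = 12: μ(12) · φ(420/12) = 0 · 24 = 0
  d = 14: μ(14) · φ(420/14) = 1 · 8 = 8
  d = 15: μ(15) · φ(420/15) = 1 · 12 = 12
  d = 20: μ(20) · φ(420/20) = 0 · 12 = 0
  d = 21: μ(21) · φ(420/21) = 1 · 8 = 8
  d = 28: μ(28) · φ(420/28) = 0 · 8 = 0
  d = 30: μ(30) · φ(420/30) = -1 · 6 = -6
  d = 35: μ(35) · φ(420/35) = 1 · 4 = 4
  d = 42: μ(42) · φ(420/42) = -1 · 4 = -4
  d = 60: μ(60) · φ(420/60) = 0 · 6 = 0
  d = 70: μ(70) · φ(420/70) = -1 · 2 = -2
  d = 84: μ(84) · φ(420/84) = 0 · 4 = 0
  d = 105: μ(105) · φ(420/105) = -1 · 2 = -2
  d = 140: μ(140) · φ(420/140) = 0 · 2 = 0
  d = 210: μ(210) · φ(420/210) = 1 · 1 = 1
  d = 420: μ(420) · φ(420/420) = 0 · 1 = 0
Summing: (μ * φ)(420) = 96 + -48 + -48 + 0 + -24 + 24 + -16 + 12 + 0 + 8 + 12 + 0 + 8 + 0 + -6 + 4 + -4 + 0 + -2 + 0 + -2 + 0 + 1 + 0 = 15.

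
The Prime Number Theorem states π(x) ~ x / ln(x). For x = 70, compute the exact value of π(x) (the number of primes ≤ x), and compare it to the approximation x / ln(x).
π(70) = 19;  x/ln(x) ≈ 16.48;  relative error ≈ 13.28%.

Directly count primes up to 70: π(70) = 19. The PNT approximation gives 70/ln(70) ≈ 70/4.24850 ≈ 16.48. Relative error (π(x) − x/ln(x)) / π(x) ≈ 13.28%; the approximation is known to undercount slightly (Li(x) is a better estimate).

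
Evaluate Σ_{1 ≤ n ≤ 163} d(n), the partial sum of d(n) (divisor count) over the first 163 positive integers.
Σ_{n ≤ 163} d(n) = 858

Compute d(n) for each 1 ≤ n ≤ 163: d(1) = 1, d(2) = 2, d(3) = 2, d(4) = 3, d(5) = 2, d(6) = 4, d(7) = 2, d(8) = 4, d(9) = 3, d(10) = 4, d(11) = 2, d(12) = 6, d(13) = 2, d(14) = 4, d(15) = 4, d(16) = 5, d(17) = 2, d(18) = 6, d(19) = 2, d(20) = 6, d(21) = 4, d(22) = 4, d(23) = 2, d(24) = 8, d(25) = 3, d(26) = 4, d(27) = 4, d(28) = 6, d(29) = 2, d(30) = 8, d(31) = 2, d(32) = 6, d(33) = 4, d(34) = 4, d(35) = 4, d(36) = 9, d(37) = 2, d(38) = 4, d(39) = 4, d(40) = 8, d(41) = 2, d(42) = 8, d(43) = 2, d(44) = 6, d(45) = 6, d(46) = 4, d(47) = 2, d(48) = 10, d(49) = 3, d(50) = 6, d(51) = 4, d(52) = 6, d(53) = 2, d(54) = 8, d(55) = 4, d(56) = 8, d(57) = 4, d(58) = 4, d(59) = 2, d(60) = 12, d(61) = 2, d(62) = 4, d(63) = 6, d(64) = 7, d(65) = 4, d(66) = 8, d(67) = 2, d(68) = 6, d(69) = 4, d(70) = 8, d(71) = 2, d(72) = 12, d(73) = 2, d(74) = 4, d(75) = 6, d(76) = 6, d(77) = 4, d(78) = 8, d(79) = 2, d(80) = 10, d(81) = 5, d(82) = 4, d(83) = 2, d(84) = 12, d(85) = 4, d(86) = 4, d(87) = 4, d(88) = 8, d(89) = 2, d(90) = 12, d(91) = 4, d(92) = 6, d(93) = 4, d(94) = 4, d(95) = 4, d(96) = 12, d(97) = 2, d(98) = 6, d(99) = 6, d(100) = 9, d(101) = 2, d(102) = 8, d(103) = 2, d(104) = 8, d(105) = 8, d(106) = 4, d(107) = 2, d(108) = 12, d(109) = 2, d(110) = 8, d(111) = 4, d(112) = 10, d(113) = 2, d(114) = 8, d(115) = 4, d(116) = 6, d(117) = 6, d(118) = 4, d(119) = 4, d(120) = 16, d(121) = 3, d(122) = 4, d(123) = 4, d(124) = 6, d(125) = 4, d(126) = 12, d(127) = 2, d(128) = 8, d(129) = 4, d(130) = 8, d(131) = 2, d(132) = 12, d(133) = 4, d(134) = 4, d(135) = 8, d(136) = 8, d(137) = 2, d(138) = 8, d(139) = 2, d(140) = 12, d(141) = 4, d(142) = 4, d(143) = 4, d(144) = 15, d(145) = 4, d(146) = 4, d(147) = 6, d(148) = 6, d(149) = 2, d(150) = 12, d(151) = 2, d(152) = 8, d(153) = 6, d(154) = 8, d(155) = 4, d(156) = 12, d(157) = 2, d(158) = 4, d(159) = 4, d(160) = 12, d(161) = 4, d(162) = 10, d(163) = 2. Summing all 163 values: 858. (Dirichlet's divisor formula: Σ_{n ≤ x} d(n) = x ln(x) + (2γ − 1) x + O(√x). For x = 163, the asymptotic estimate is ≈ 855.45.)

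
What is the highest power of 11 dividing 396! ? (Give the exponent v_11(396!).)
v_11(396!) = 39

Legendre's formula: v_p(n!) = Σ_{k ≥ 1} ⌊n / p^k⌋. For p = 11, n = 396, the terms are:
  ⌊396/11^1⌋ = ⌊396/11⌋ = 36
  ⌊396/11^2⌋ = ⌊396/121⌋ = 3
(the next term ⌊396/11^3⌋ = 0, terminating the sum). Summing: v_11(396!) = 36 + 3 = 39.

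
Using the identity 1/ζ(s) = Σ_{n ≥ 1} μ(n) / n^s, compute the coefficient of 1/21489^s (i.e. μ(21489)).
μ(21489) = 1

Factor n = 21489 = 3 · 13 · 19 · 29. μ(n) = 0 if any exponent ≥ 2 (not squarefree); otherwise μ(n) = (−1)^{ω(n)} where ω(n) is the number of distinct prime factors. Applying: μ(21489) = 1.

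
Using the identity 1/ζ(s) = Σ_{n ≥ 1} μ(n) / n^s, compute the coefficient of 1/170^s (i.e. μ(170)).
μ(170) = -1

Factor n = 170 = 2 · 5 · 17. μ(n) = 0 if any exponent ≥ 2 (not squarefree); otherwise μ(n) = (−1)^{ω(n)} where ω(n) is the number of distinct prime factors. Applying: μ(170) = -1.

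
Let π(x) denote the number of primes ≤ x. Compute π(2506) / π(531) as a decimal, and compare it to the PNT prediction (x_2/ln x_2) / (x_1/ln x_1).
π(2506)/π(531) = 368/99 ≈ 3.7172;  PNT prediction ≈ 3.7837.

π(531) = 99 and π(2506) = 368, so π(2506)/π(531) ≈ 3.7172. The PNT-predicted ratio is (2506/ln(2506)) / (531/ln(531)) ≈ 3.7837. The two agree to within a few percent, as expected.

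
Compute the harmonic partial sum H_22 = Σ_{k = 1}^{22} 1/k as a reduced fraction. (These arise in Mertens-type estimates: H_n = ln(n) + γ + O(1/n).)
H_22 = 19093197/5173168

Direct summation: H_22 = 1 + 1/2 + ... + 1/22. The least common denominator is lcm(1, ..., 22) = 232792560; over this denominator the numerator is 232792560 + 116396280 + 77597520 + 58198140 + 46558512 + 38798760 + 33256080 + 29099070 + 25865840 + 23279256 + 21162960 + 19399380 + 17907120 + 16628040 + 15519504 + 14549535 + 13693680 + 12932920 + 12252240 + 11639628 + 11085360 + 10581480 = 859193865, so H_22 = 859193865/232792560; reducing by gcd(859193865, 232792560) = 45 gives 19093197/5173168 ≈ 3.69081. (The PNT-adjacent estimate ln(22) + γ ≈ 3.66826 matches within O(1/n).)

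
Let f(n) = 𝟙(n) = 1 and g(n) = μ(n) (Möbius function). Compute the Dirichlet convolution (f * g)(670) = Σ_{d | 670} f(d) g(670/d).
(𝟙 * μ)(670) = 0

Divisors of 670: [1, 2, 5, 10, 67, 134, 335, 670]. For each d | 670:
  d = 1: 𝟙(1) · μ(670/1) = 1 · -1 = -1
  d = 2: 𝟙(2) · μ(670/2) = 1 · 1 = 1
  d = 5: 𝟙(5) · μ(670/5) = 1 · 1 = 1
  d = 10: 𝟙(10) · μ(670/10) = 1 · -1 = -1
  d = 67: 𝟙(67) · μ(670/67) = 1 · 1 = 1
  d = 134: 𝟙(134) · μ(670/134) = 1 · -1 = -1
  d = 335: 𝟙(335) · μ(670/335) = 1 · -1 = -1
  d = 670: 𝟙(670) · μ(670/670) = 1 · 1 = 1
Summing: (𝟙 * μ)(670) = -1 + 1 + 1 + -1 + 1 + -1 + -1 + 1 = 0.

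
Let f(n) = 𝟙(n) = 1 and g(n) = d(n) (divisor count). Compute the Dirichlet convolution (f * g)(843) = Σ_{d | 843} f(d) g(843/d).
(𝟙 * d)(843) = 9

Divisors of 843: [1, 3, 281, 843]. For each d | 843:
  d = 1: 𝟙(1) · d(843/1) = 1 · 4 = 4
  d = 3: 𝟙(3) · d(843/3) = 1 · 2 = 2
  d = 281: 𝟙(281) · d(843/281) = 1 · 2 = 2
  d = 843: 𝟙(843) · d(843/843) = 1 · 1 = 1
Summing: (𝟙 * d)(843) = 4 + 2 + 2 + 1 = 9.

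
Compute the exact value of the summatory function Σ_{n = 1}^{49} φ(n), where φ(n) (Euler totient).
Σ_{n ≤ 49} φ(n) = 754

Compute φ(n) for each 1 ≤ n ≤ 49: φ(1) = 1, φ(2) = 1, φ(3) = 2, φ(4) = 2, φ(5) = 4, φ(6) = 2, φ(7) = 6, φ(8) = 4, φ(9) = 6, φ(10) = 4, φ(11) = 10, φ(12) = 4, φ(13) = 12, φ(14) = 6, φ(15) = 8, φ(16) = 8, φ(17) = 16, φ(18) = 6, φ(19) = 18, φ(20) = 8, φ(21) = 12, φ(22) = 10, φ(23) = 22, φ(24) = 8, φ(25) = 20, φ(26) = 12, φ(27) = 18, φ(28) = 12, φ(29) = 28, φ(30) = 8, φ(31) = 30, φ(32) = 16, φ(33) = 20, φ(34) = 16, φ(35) = 24, φ(36) = 12, φ(37) = 36, φ(38) = 18, φ(39) = 24, φ(40) = 16, φ(41) = 40, φ(42) = 12, φ(43) = 42, φ(44) = 20, φ(45) = 24, φ(46) = 22, φ(47) = 46, φ(48) = 16, φ(49) = 42. Summing all 49 values: 754. (Average order: Σ_{n ≤ x} φ(n) ~ (3/π²) x². For x = 49, (3/π²)·49² ≈ 729.82.)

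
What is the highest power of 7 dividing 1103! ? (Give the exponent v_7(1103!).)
v_7(1103!) = 182

Legendre's formula: v_p(n!) = Σ_{k ≥ 1} ⌊n / p^k⌋. For p = 7, n = 1103, the terms are:
  ⌊1103/7^1⌋ = ⌊1103/7⌋ = 157
  ⌊1103/7^2⌋ = ⌊1103/49⌋ = 22
  ⌊1103/7^3⌋ = ⌊1103/343⌋ = 3
(the next term ⌊1103/7^4⌋ = 0, terminating the sum). Summing: v_7(1103!) = 157 + 22 + 3 = 182.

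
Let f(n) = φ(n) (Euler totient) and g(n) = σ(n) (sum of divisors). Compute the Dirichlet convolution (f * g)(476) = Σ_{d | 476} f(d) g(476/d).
(φ * σ)(476) = 5712

Divisors of 476: [1, 2, 4, 7, 14, 17, 28, 34, 68, 119, 238, 476]. For each d | 476:
  d = 1: φ(1) · σ(476/1) = 1 · 1008 = 1008
  d = 2: φ(2) · σ(476/2) = 1 · 432 = 432
  d = 4: φ(4) · σ(476/4) = 2 · 144 = 288
  d = 7: φ(7) · σ(476/7) = 6 · 126 = 756
  d = 14: φ(14) · σ(476/14) = 6 · 54 = 324
  d = 17: φ(17) · σ(476/17) = 16 · 56 = 896
  d = 28: φ(28) · σ(476/28) = 12 · 18 = 216
  d = 34: φ(34) · σ(476/34) = 16 · 24 = 384
  d = 68: φ(68) · σ(476/68) = 32 · 8 = 256
  d = 119: φ(119) · σ(476/119) = 96 · 7 = 672
  d = 238: φ(238) · σ(476/238) = 96 · 3 = 288
  d = 476: φ(476) · σ(476/476) = 192 · 1 = 192
Summing: (φ * σ)(476) = 1008 + 432 + 288 + 756 + 324 + 896 + 216 + 384 + 256 + 672 + 288 + 192 = 5712.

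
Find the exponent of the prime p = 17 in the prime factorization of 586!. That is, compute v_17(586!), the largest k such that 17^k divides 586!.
v_17(586!) = 36

Legendre's formula: v_p(n!) = Σ_{k ≥ 1} ⌊n / p^k⌋. For p = 17, n = 586, the terms are:
  ⌊586/17^1⌋ = ⌊586/17⌋ = 34
  ⌊586/17^2⌋ = ⌊586/289⌋ = 2
(the next term ⌊586/17^3⌋ = 0, terminating the sum). Summing: v_17(586!) = 34 + 2 = 36.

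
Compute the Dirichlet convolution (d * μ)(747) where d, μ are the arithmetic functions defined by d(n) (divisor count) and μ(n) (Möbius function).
(d * μ)(747) = 1

Divisors of 747: [1, 3, 9, 83, 249, 747]. For each d | 747:
  d = 1: d(1) · μ(747/1) = 1 · 0 = 0
  d = 3: d(3) · μ(747/3) = 2 · 1 = 2
  d = 9: d(9) · μ(747/9) = 3 · -1 = -3
  d = 83: d(83) · μ(747/83) = 2 · 0 = 0
  d = 249: d(249) · μ(747/249) = 4 · -1 = -4
  d = 747: d(747) · μ(747/747) = 6 · 1 = 6
Summing: (d * μ)(747) = 0 + 2 + -3 + 0 + -4 + 6 = 1.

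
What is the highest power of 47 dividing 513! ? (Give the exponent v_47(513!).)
v_47(513!) = 10

Legendre's formula: v_p(n!) = Σ_{k ≥ 1} ⌊n / p^k⌋. For p = 47, n = 513, the terms are:
  ⌊513/47^1⌋ = ⌊513/47⌋ = 10
(the next term ⌊513/47^2⌋ = 0, terminating the sum). Summing: v_47(513!) = 10 = 10.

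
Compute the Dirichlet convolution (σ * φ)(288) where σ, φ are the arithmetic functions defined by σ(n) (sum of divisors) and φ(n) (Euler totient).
(σ * φ)(288) = 5184

Divisors of 288: [1, 2, 3, 4, 6, 8, 9, 12, 16, 18, 24, 32, 36, 48, 72, 96, 144, 288]. For each d | 288:
  d = 1: σ(1) · φ(288/1) = 1 · 96 = 96
  d = 2: σ(2) · φ(288/2) = 3 · 48 = 144
  d = 3: σ(3) · φ(288/3) = 4 · 32 = 128
  d = 4: σ(4) · φ(288/4) = 7 · 24 = 168
  d = 6: σ(6) · φ(288/6) = 12 · 16 = 192
  d = 8: σ(8) · φ(288/8) = 15 · 12 = 180
  d = 9: σ(9) · φ(288/9) = 13 · 16 = 208
  d = 12: σ(12) · φ(288/12) = 28 · 8 = 224
  d = 16: σ(16) · φ(288/16) = 31 · 6 = 186
  d = 18: σ(18) · φ(288/18) = 39 · 8 = 312
  d = 24: σ(24) · φ(288/24) = 60 · 4 = 240
  d = 32: σ(32) · φ(288/32) = 63 · 6 = 378
  d = 36: σ(36) · φ(288/36) = 91 · 4 = 364
  d = 48: σ(48) · φ(288/48) = 124 · 2 = 248
  d = 72: σ(72) · φ(288/72) = 195 · 2 = 390
  d = 96: σ(96) · φ(288/96) = 252 · 2 = 504
  d = 144: σ(144) · φ(288/144) = 403 · 1 = 403
  d = 288: σ(288) · φ(288/288) = 819 · 1 = 819
Summing: (σ * φ)(288) = 96 + 144 + 128 + 168 + 192 + 180 + 208 + 224 + 186 + 312 + 240 + 378 + 364 + 248 + 390 + 504 + 403 + 819 = 5184.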